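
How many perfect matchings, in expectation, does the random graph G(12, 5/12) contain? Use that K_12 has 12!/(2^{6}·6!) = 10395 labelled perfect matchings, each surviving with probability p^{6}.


K_12 has 12!/(2^{6}·6!) = 10395 labelled perfect matchings.
For each such perfect matching H, let X_H = 1 if all 6 edges of H are present in G. Then P[X_H = 1] = p^{6} = (5/12)^{6} = 15625/2985984.
Summing the indicators: E[X] = Σ_H E[X_H] = 10395 · p^{6} = 10395 · 15625/2985984 = 6015625/110592.
Numerically: E[X] ≈ 54.3948.

E[X] = 10395 · (5/12)^{6} = 6015625/110592 ≈ 54.3948.


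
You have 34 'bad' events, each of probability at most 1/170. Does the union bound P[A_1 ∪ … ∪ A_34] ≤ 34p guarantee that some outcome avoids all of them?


Union bound: P[∪_{i=1}^{34} A_i] ≤ Σ_i P[A_i] ≤ 34·p = 34·(1/170) = 1/5.
Numerically: 1/5 ≈ 0.200000.
Is 1/5 < 1? YES.
Since P[∪ A_i] ≤ 1/5 < 1, the complement has P[∩ A_i^c] ≥ 1 − 1/5 = 4/5 > 0, so some outcome avoids every A_i.

34·p = 1/5 ≈ 0.200000; existence CERTIFIED by the union bound.


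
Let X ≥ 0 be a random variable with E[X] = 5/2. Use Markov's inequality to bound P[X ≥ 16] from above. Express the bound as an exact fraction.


μ = E[X] = 5/2, a = 16.
Markov: P[X ≥ 16] ≤ μ/a = (5/2)/16 = 5/32.
Numerically: ≈ 0.15625.
(Since a = 16 > μ = 2.50000, the bound 5/32 is < 1 and informative.)

P[X ≥ 16] ≤ 5/32 ≈ 0.15625.


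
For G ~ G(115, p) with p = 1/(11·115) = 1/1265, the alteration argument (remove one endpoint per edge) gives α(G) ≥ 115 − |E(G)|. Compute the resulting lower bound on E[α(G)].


E[|E(G)|] = C(115, 2)·p = 6555 · (1/1265) = 57/11.
E[α(G)] ≥ n − E[|E(G)|] = 115 − 57/11 = 1208/11.
Numerically: ≈ 109.818182.
(This is only a lower bound; the true E[α(G)] may be larger.)

E[α(G)] ≥ 1208/11 ≈ 109.818182.


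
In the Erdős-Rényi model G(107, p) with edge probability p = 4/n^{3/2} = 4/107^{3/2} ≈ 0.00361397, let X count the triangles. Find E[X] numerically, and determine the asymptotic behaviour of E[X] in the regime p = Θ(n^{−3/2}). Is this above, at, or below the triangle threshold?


Number of potential triangles: C(107, 3) = 198485.
Each occurs with probability p³ ≈ (0.00361397)³ ≈ 4.72011929e-08.
By linearity: E[X] = C(107, 3)·p³ ≈ 198485 · 4.72011929e-08 ≈ 0.009369.
Since α = 3/2 > 1, p = c/n^{3/2} = o(1/n) is below the triangle threshold p ~ 1/n. Asymptotically E[X] ~ (c³/6)·n^{3(1−α)} = (4³/6)·n^{-1.5} → 0, so by Markov's inequality G has no triangles w.h.p.

E[X] ≈ 0.009369; in regime p = Θ(1/n^{3/2}) E[X] tends to 0 (below the triangle threshold p ~ 1/n).


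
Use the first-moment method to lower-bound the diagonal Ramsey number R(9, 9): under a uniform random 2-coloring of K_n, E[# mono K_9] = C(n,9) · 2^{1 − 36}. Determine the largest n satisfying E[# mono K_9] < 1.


We need C(n, 9) · 2^{1 − 36} < 1, i.e. C(n, 9) < 2^{36 − 1} = 34359738368.
Check values of n near the boundary:
  n = 60: C(60, 9) = 14783142660; 14783142660 < 34359738368? YES
  n = 61: C(61, 9) = 17341763505; 17341763505 < 34359738368? YES
  n = 62: C(62, 9) = 20286591270; 20286591270 < 34359738368? YES
  n = 63: C(63, 9) = 23667689815; 23667689815 < 34359738368? YES
  n = 64: C(64, 9) = 27540584512; 27540584512 < 34359738368? YES
  n = 65: C(65, 9) = 31966749880; 31966749880 < 34359738368? YES
  n = 66: C(66, 9) = 37014131440; 37014131440 < 34359738368? NO
  n = 67: C(67, 9) = 42757703560; 42757703560 < 34359738368? NO
The largest n with C(n, 9) < 34359738368 is n = 65 (where E[X] = 3995843735/4294967296 ≈ 0.930355). Hence R(9, 9) > 65, i.e. R(9, 9) ≥ 66.

Largest n = 65; hence R(9, 9) > 65.


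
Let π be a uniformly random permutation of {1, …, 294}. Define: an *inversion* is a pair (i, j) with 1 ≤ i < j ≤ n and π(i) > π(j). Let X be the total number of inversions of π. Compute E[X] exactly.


Write X = Σ X_I over the C(294, 2) = 43071 pairs i < j, with X_I the indicator of one inversion.
There are 43071 indicators.
For each fixed pair i < j, the values π(i) and π(j) are two distinct elements of {1, …, 294} in uniformly random order; by symmetry P[π(i) > π(j)] = 1/2.
By linearity: E[X] = 43071 · (1/2) = C(294, 2) · (1/2) = 43071/2 = 43071/2 ≈ 21535.50000.

E[X] = 43071/2 = 21535.50000.


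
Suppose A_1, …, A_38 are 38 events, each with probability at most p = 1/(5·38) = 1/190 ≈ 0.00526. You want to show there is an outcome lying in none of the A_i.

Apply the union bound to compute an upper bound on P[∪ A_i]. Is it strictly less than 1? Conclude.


Union bound: P[∪_{i=1}^{38} A_i] ≤ Σ_i P[A_i] ≤ 38·p = 38·(1/190) = 1/5.
Numerically: 1/5 ≈ 0.20000.
Is 1/5 < 1? YES.
Since P[∪ A_i] ≤ 1/5 < 1, the complement has P[∩ A_i^c] ≥ 1 − 1/5 = 4/5 > 0, so some outcome avoids every A_i.

38·p = 1/5 ≈ 0.20000; existence CERTIFIED by the union bound.


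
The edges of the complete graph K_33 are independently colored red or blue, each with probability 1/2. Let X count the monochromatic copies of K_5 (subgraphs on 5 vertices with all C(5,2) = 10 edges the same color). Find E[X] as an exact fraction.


Let X = Σ_S X_S over the C(33, 5) = 237336 subsets S of size 5, where X_S = 1 if the K_5 on S is monochromatic.
For a fixed S, the K_5 on S has C(5, 2) = 10 edges. P[all 10 edges red] = (1/2)^10, and likewise for blue, so P[monochromatic] = 2·(1/2)^10 = 2^{1 − 10} = 1/512.
Summing: E[X] = C(33, 5) · 2^{1 − 10} = 237336 · 1/512 = 29667/64.
Numerically: E[X] ≈ 463.546875.

E[X] = C(33,5)·2^(1−C(5,2)) = 29667/64 ≈ 463.546875.


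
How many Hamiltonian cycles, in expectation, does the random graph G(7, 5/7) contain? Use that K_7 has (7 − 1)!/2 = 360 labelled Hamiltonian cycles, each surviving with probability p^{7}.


K_7 has (7 − 1)!/2 = 360 labelled Hamiltonian cycles.
For each such Hamiltonian cycle H, let X_H = 1 if all 7 edges of H are present in G. Then P[X_H = 1] = p^{7} = (5/7)^{7} = 78125/823543.
By linearity of expectation: E[X] = Σ_H E[X_H] = 360 · p^{7} = 360 · 78125/823543 = 28125000/823543.
Numerically: E[X] ≈ 34.2.

E[X] = 360 · (5/7)^{7} = 28125000/823543 ≈ 34.2.


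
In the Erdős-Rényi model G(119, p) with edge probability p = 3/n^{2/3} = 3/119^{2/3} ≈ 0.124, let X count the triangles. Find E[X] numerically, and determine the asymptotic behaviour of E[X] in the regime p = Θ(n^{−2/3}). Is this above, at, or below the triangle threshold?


Number of potential triangles: C(119, 3) = 273819.
Each occurs with probability p³ ≈ (0.124)³ ≈ 1.90664501e-03.
By linearity: E[X] = C(119, 3)·p³ ≈ 273819 · 1.90664501e-03 ≈ 522.075630.
Since α = 2/3 < 1, p = c/n^{2/3} ≫ 1/n is above the triangle threshold p ~ 1/n. Asymptotically E[X] ~ (c³/6)·n^{3(1−α)} = (3³/6)·n^{1} → ∞; triangles are abundant w.h.p.

E[X] ≈ 522.075630; in regime p = Θ(1/n^{2/3}) E[X] diverges (above the triangle threshold p ~ 1/n).


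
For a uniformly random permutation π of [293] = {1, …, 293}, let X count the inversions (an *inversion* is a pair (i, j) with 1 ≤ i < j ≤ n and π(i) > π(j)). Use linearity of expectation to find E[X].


Write X = Σ X_I over the C(293, 2) = 42778 pairs i < j, with X_I the indicator of one inversion.
There are 42778 indicators.
For each fixed pair i < j, the values π(i) and π(j) are two distinct elements of {1, …, 293} in uniformly random order; by symmetry P[π(i) > π(j)] = 1/2.
By linearity: E[X] = 42778 · (1/2) = C(293, 2) · (1/2) = 42778/2 = 21389 ≈ 21389.00000.

E[X] = 21389 = 21389.00000.


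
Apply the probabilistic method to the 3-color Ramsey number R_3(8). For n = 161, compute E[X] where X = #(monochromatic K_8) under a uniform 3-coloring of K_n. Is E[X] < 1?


E[X] = C(161, 8) · 3^{1 − 28} = 9383313279340 · 3^{−27} = 9383313279340/7625597484987.
As a reduced fraction: E[X] = 9383313279340/7625597484987 ≈ 1.2305.
Is E[X] < 1? NO.
Since E[X] ≥ 1, the first-moment bound is inconclusive at n = 161; it does NOT by itself certify R_3(8) > 161.

E[X] = 9383313279340/7625597484987 ≈ 1.2305; E[X] ≥ 1; first-moment method inconclusive here.


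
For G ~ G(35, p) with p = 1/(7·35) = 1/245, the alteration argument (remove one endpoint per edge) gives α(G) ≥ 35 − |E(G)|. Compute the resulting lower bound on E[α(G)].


E[|E(G)|] = C(35, 2)·p = 595 · (1/245) = 17/7.
E[α(G)] ≥ n − E[|E(G)|] = 35 − 17/7 = 228/7.
Numerically: ≈ 32.57143.
(This is only a lower bound; the true E[α(G)] may be larger.)

E[α(G)] ≥ 228/7 ≈ 32.57143.


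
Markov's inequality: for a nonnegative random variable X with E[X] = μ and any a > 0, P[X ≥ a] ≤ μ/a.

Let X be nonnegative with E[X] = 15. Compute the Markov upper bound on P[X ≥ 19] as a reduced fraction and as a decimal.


μ = E[X] = 15, a = 19.
Markov: P[X ≥ 19] ≤ μ/a = (15)/19 = 15/19.
Numerically: ≈ 0.789474.
(Since a = 19 > μ = 15.000000, the bound 15/19 is < 1 and informative.)

P[X ≥ 19] ≤ 15/19 ≈ 0.789474.


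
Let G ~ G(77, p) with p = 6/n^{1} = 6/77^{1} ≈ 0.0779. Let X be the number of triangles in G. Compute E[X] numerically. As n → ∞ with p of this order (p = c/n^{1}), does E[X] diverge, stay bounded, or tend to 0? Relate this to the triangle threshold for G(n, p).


Number of potential triangles: C(77, 3) = 73150.
Each occurs with probability p³ ≈ (0.0779)³ ≈ 4.73131e-04.
By linearity: E[X] = C(77, 3)·p³ ≈ 73150 · 4.73131e-04 ≈ 34.610.
Here α = 1, so p = 6/n is exactly at the triangle threshold p ~ 1/n. Asymptotically E[X] → c³/6 = 6³/6 = 36 ≈ 36.000, a bounded constant. In this regime the triangle count is asymptotically Poisson(c³/6).

E[X] ≈ 34.610; in regime p = Θ(1/n^{1}) E[X] stays bounded (at the triangle threshold p ~ 1/n).


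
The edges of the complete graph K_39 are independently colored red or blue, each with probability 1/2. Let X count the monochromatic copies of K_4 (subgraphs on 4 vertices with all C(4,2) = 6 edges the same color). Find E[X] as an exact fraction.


Let X = Σ_S X_S over the C(39, 4) = 82251 subsets S of size 4, where X_S = 1 if the K_4 on S is monochromatic.
For a fixed S, the K_4 on S has C(4, 2) = 6 edges. P[all 6 edges red] = (1/2)^6, and likewise for blue, so P[monochromatic] = 2·(1/2)^6 = 2^{1 − 6} = 1/32.
Summing: E[X] = C(39, 4) · 2^{1 − 6} = 82251 · 1/32 = 82251/32.
Numerically: E[X] ≈ 2570.343750.

E[X] = C(39,4)·2^(1−C(4,2)) = 82251/32 ≈ 2570.343750.


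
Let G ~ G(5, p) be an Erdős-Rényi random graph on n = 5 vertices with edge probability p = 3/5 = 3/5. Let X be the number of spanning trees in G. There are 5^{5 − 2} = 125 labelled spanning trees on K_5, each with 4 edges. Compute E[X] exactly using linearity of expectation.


K_5 has 5^{5 − 2} = 125 labelled spanning trees.
For each such spanning tree H, let X_H = 1 if all 4 edges of H are present in G. Then P[X_H = 1] = p^{4} = (3/5)^{4} = 81/625.
By linearity of expectation: E[X] = Σ_H E[X_H] = 125 · p^{4} = 125 · 81/625 = 81/5.
Numerically: E[X] ≈ 16.2.

E[X] = 125 · (3/5)^{4} = 81/5 ≈ 16.2.


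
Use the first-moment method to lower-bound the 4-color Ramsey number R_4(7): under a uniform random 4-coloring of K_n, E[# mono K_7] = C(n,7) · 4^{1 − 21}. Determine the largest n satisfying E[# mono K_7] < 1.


We need C(n, 7) · 4^{1 − 21} < 1, i.e. C(n, 7) < 4^{21 − 1} = 1099511627776.
Check values of n near the boundary:
  n = 178: C(178, 7) = 996867063280; 996867063280 < 1099511627776? YES
  n = 179: C(179, 7) = 1037437234460; 1037437234460 < 1099511627776? YES
  n = 180: C(180, 7) = 1079414463600; 1079414463600 < 1099511627776? YES
  n = 181: C(181, 7) = 1122839183400; 1122839183400 < 1099511627776? NO
The largest n with C(n, 7) < 1099511627776 is n = 180 (where E[X] = 67463403975/68719476736 ≈ 0.9817). Hence R_4(7) > 180, i.e. R_4(7) ≥ 181.

Largest n = 180; hence R_4(7) > 180.


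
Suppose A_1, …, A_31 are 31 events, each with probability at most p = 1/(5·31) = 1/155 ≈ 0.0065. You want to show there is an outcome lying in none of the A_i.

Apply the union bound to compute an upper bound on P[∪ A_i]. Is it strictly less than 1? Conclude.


Union bound: P[∪_{i=1}^{31} A_i] ≤ Σ_i P[A_i] ≤ 31·p = 31·(1/155) = 1/5.
Numerically: 1/5 ≈ 0.2000.
Is 1/5 < 1? YES.
Since P[∪ A_i] ≤ 1/5 < 1, the complement has P[∩ A_i^c] ≥ 1 − 1/5 = 4/5 > 0, so some outcome avoids every A_i.

31·p = 1/5 ≈ 0.2000; existence CERTIFIED by the union bound.


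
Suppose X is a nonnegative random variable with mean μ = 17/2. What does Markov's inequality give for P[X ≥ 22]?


μ = E[X] = 17/2, a = 22.
Markov: P[X ≥ 22] ≤ μ/a = (17/2)/22 = 17/44.
Numerically: ≈ 0.386.
(Since a = 22 > μ = 8.500, the bound 17/44 is < 1 and informative.)

P[X ≥ 22] ≤ 17/44 ≈ 0.386.


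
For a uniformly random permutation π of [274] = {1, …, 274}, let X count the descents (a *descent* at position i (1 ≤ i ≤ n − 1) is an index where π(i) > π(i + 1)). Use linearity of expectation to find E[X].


Write X = Σ X_I over i = 1, …, 273, with X_I the indicator of one descent.
There are 273 indicators.
For each fixed i, the pair (π(i), π(i+1)) is a uniformly random ordered pair of distinct values from {1, …, 274}; by symmetry P[π(i) > π(i+1)] = 1/2.
By linearity: E[X] = 273 · (1/2) = (274 − 1) · (1/2) = 273/2 ≈ 136.50000.

E[X] = 273/2 = 136.50000.


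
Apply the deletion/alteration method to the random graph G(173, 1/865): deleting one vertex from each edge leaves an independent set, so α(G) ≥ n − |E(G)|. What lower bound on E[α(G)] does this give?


E[|E(G)|] = C(173, 2)·p = 14878 · (1/865) = 86/5.
E[α(G)] ≥ n − E[|E(G)|] = 173 − 86/5 = 779/5.
Numerically: ≈ 155.8000.
(This is only a lower bound; the true E[α(G)] may be larger.)

E[α(G)] ≥ 779/5 ≈ 155.8000.


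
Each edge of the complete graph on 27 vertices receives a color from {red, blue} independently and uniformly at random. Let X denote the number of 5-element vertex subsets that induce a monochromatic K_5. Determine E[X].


Let X = Σ_S X_S over the C(27, 5) = 80730 subsets S of size 5, where X_S = 1 if the K_5 on S is monochromatic.
For a fixed S, the K_5 on S has C(5, 2) = 10 edges. P[all 10 edges red] = (1/2)^10, and likewise for blue, so P[monochromatic] = 2·(1/2)^10 = 2^{1 − 10} = 1/512.
By linearity: E[X] = C(27, 5) · 2^{1 − 10} = 80730 · 1/512 = 40365/256.
Numerically: E[X] ≈ 157.6758.

E[X] = C(27,5)·2^(1−C(5,2)) = 40365/256 ≈ 157.6758.


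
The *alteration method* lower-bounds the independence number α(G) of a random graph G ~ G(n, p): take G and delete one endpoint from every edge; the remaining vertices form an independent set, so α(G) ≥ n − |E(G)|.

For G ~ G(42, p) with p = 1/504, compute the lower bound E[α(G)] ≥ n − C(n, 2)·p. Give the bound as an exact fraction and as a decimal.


E[|E(G)|] = C(42, 2)·p = 861 · (1/504) = 41/24.
E[α(G)] ≥ n − E[|E(G)|] = 42 − 41/24 = 967/24.
Numerically: ≈ 40.292.
(This is only a lower bound; the true E[α(G)] may be larger.)

E[α(G)] ≥ 967/24 ≈ 40.292.


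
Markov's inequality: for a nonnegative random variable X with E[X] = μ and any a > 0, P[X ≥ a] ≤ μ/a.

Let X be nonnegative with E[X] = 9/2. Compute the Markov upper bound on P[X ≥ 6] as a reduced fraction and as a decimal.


μ = E[X] = 9/2, a = 6.
Markov: P[X ≥ 6] ≤ μ/a = (9/2)/6 = 3/4.
Numerically: ≈ 0.750000.
(Since a = 6 > μ = 4.500000, the bound 3/4 is < 1 and informative.)

P[X ≥ 6] ≤ 3/4 ≈ 0.750000.


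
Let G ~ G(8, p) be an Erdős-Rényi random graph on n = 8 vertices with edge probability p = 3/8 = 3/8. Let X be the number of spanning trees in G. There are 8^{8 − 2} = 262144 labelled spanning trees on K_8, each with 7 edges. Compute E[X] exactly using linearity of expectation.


K_8 has 8^{8 − 2} = 262144 labelled spanning trees.
For each such spanning tree H, let X_H = 1 if all 7 edges of H are present in G. Then P[X_H = 1] = p^{7} = (3/8)^{7} = 2187/2097152.
By linearity: E[X] = Σ_H E[X_H] = 262144 · p^{7} = 262144 · 2187/2097152 = 2187/8.
Numerically: E[X] ≈ 273.38.

E[X] = 262144 · (3/8)^{7} = 2187/8 ≈ 273.38.


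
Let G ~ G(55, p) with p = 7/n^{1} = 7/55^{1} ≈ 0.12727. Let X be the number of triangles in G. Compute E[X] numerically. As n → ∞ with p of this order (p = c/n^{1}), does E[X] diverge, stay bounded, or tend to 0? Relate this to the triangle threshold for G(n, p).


Number of potential triangles: C(55, 3) = 26235.
Each occurs with probability p³ ≈ (0.12727)³ ≈ 2.0616078e-03.
By linearity: E[X] = C(55, 3)·p³ ≈ 26235 · 2.0616078e-03 ≈ 54.08628.
Here α = 1, so p = 7/n is exactly at the triangle threshold p ~ 1/n. Asymptotically E[X] → c³/6 = 7³/6 = 343/6 ≈ 57.16667, a bounded constant. In this regime the triangle count is asymptotically Poisson(c³/6).

E[X] ≈ 54.08628; in regime p = Θ(1/n^{1}) E[X] stays bounded (at the triangle threshold p ~ 1/n).


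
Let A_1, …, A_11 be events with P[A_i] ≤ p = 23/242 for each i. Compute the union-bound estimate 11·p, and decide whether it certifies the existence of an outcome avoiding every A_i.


Union bound: P[∪_{i=1}^{11} A_i] ≤ Σ_i P[A_i] ≤ 11·p = 11·(23/242) = 23/22.
Numerically: 23/22 ≈ 1.0455.
Is 23/22 < 1? NO.
Since the bound 23/22 is ≥ 1, the union bound is uninformative here; it does NOT by itself certify existence.

11·p = 23/22 ≈ 1.0455; existence NOT certified by the union bound.


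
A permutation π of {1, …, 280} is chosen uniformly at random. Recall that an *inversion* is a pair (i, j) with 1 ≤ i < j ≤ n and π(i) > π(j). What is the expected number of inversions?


Write X = Σ X_I over the C(280, 2) = 39060 pairs i < j, with X_I the indicator of one inversion.
There are 39060 indicators.
For each fixed pair i < j, the values π(i) and π(j) are two distinct elements of {1, …, 280} in uniformly random order; by symmetry P[π(i) > π(j)] = 1/2.
By linearity: E[X] = 39060 · (1/2) = C(280, 2) · (1/2) = 39060/2 = 19530 ≈ 19530.000000.

E[X] = 19530 = 19530.000000.


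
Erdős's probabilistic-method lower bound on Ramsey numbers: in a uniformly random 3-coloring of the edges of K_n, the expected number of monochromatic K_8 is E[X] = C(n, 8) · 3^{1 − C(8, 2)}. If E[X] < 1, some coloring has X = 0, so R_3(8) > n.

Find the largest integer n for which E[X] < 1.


We need C(n, 8) · 3^{1 − 28} < 1, i.e. C(n, 8) < 3^{28 − 1} = 7625597484987.
Check values of n near the boundary:
  n = 153: C(153, 8) = 6183023199255; 6183023199255 < 7625597484987? YES
  n = 154: C(154, 8) = 6521818990995; 6521818990995 < 7625597484987? YES
  n = 155: C(155, 8) = 6876747915675; 6876747915675 < 7625597484987? YES
  n = 156: C(156, 8) = 7248464019225; 7248464019225 < 7625597484987? YES
  n = 157: C(157, 8) = 7637643295425; 7637643295425 < 7625597484987? NO
  n = 158: C(158, 8) = 8044984271181; 8044984271181 < 7625597484987? NO
The largest n with C(n, 8) < 7625597484987 is n = 156 (where E[X] = 805384891025/847288609443 ≈ 0.95054). Hence R_3(8) > 156, i.e. R_3(8) ≥ 157.

Largest n = 156; hence R_3(8) > 156.


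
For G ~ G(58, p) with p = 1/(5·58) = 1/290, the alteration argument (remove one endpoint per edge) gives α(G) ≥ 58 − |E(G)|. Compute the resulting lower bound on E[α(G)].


E[|E(G)|] = C(58, 2)·p = 1653 · (1/290) = 57/10.
E[α(G)] ≥ n − E[|E(G)|] = 58 − 57/10 = 523/10.
Numerically: ≈ 52.3000.
(This is only a lower bound; the true E[α(G)] may be larger.)

E[α(G)] ≥ 523/10 ≈ 52.3000.


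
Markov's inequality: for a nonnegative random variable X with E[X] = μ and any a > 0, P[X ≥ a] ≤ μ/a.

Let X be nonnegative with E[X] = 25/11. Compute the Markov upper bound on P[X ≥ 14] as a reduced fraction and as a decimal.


μ = E[X] = 25/11, a = 14.
Markov: P[X ≥ 14] ≤ μ/a = (25/11)/14 = 25/154.
Numerically: ≈ 0.1623.
(Since a = 14 > μ = 2.2727, the bound 25/154 is < 1 and informative.)

P[X ≥ 14] ≤ 25/154 ≈ 0.1623.


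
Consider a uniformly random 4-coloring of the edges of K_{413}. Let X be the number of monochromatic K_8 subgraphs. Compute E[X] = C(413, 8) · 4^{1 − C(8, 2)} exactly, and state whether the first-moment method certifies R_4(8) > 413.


E[X] = C(413, 8) · 4^{1 − 28} = 19609040195022817 · 4^{−27} = 19609040195022817/18014398509481984.
As a reduced fraction: E[X] = 19609040195022817/18014398509481984 ≈ 1.088520.
Is E[X] < 1? NO.
Since E[X] ≥ 1, the first-moment bound is inconclusive at n = 413; it does NOT by itself certify R_4(8) > 413.

E[X] = 19609040195022817/18014398509481984 ≈ 1.088520; E[X] ≥ 1; first-moment method inconclusive here.


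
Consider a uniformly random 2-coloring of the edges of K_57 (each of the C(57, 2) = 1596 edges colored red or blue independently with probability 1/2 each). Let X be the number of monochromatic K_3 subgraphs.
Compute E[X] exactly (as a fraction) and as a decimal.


Let X = Σ_S X_S over the C(57, 3) = 29260 subsets S of size 3, where X_S = 1 if the K_3 on S is monochromatic.
For a fixed S, the K_3 on S has C(3, 2) = 3 edges. P[all 3 edges red] = (1/2)^3, and likewise for blue, so P[monochromatic] = 2·(1/2)^3 = 2^{1 − 3} = 1/4.
By linearity of expectation: E[X] = C(57, 3) · 2^{1 − 3} = 29260 · 1/4 = 7315.
Numerically: E[X] ≈ 7315.0000.

E[X] = C(57,3)·2^(1−C(3,2)) = 7315 ≈ 7315.0000.


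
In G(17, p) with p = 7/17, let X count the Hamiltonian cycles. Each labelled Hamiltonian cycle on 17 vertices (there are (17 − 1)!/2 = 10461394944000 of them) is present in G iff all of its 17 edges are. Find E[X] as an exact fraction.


K_17 has (17 − 1)!/2 = 10461394944000 labelled Hamiltonian cycles.
For each such Hamiltonian cycle H, let X_H = 1 if all 17 edges of H are present in G. Then P[X_H = 1] = p^{17} = (7/17)^{17} = 232630513987207/827240261886336764177.
By linearity of expectation: E[X] = Σ_H E[X_H] = 10461394944000 · p^{17} = 10461394944000 · 232630513987207/827240261886336764177 = 2433639682845888590481408000/827240261886336764177.
Numerically: E[X] ≈ 2.942e+06.

E[X] = 10461394944000 · (7/17)^{17} = 2433639682845888590481408000/827240261886336764177 ≈ 2.942e+06.


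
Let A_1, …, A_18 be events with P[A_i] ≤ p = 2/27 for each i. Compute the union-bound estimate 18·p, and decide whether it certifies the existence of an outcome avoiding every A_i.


Union bound: P[∪_{i=1}^{18} A_i] ≤ Σ_i P[A_i] ≤ 18·p = 18·(2/27) = 4/3.
Numerically: 4/3 ≈ 1.33333.
Is 4/3 < 1? NO.
Since the bound 4/3 is ≥ 1, the union bound is uninformative here; it does NOT by itself certify existence.

18·p = 4/3 ≈ 1.33333; existence NOT certified by the union bound.


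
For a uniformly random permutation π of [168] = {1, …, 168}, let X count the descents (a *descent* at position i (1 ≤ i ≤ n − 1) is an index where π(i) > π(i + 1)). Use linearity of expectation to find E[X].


Write X = Σ X_I over i = 1, …, 167, with X_I the indicator of one descent.
There are 167 indicators.
For each fixed i, the pair (π(i), π(i+1)) is a uniformly random ordered pair of distinct values from {1, …, 168}; by symmetry P[π(i) > π(i+1)] = 1/2.
By linearity: E[X] = 167 · (1/2) = (168 − 1) · (1/2) = 167/2 ≈ 83.500000.

E[X] = 167/2 = 83.500000.


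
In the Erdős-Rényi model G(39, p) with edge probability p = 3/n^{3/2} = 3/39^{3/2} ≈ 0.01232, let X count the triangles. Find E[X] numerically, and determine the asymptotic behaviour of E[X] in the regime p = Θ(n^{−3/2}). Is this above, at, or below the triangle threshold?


Number of potential triangles: C(39, 3) = 9139.
Each occurs with probability p³ ≈ (0.01232)³ ≈ 1.868844e-06.
By linearity: E[X] = C(39, 3)·p³ ≈ 9139 · 1.868844e-06 ≈ 0.0171.
Since α = 3/2 > 1, p = c/n^{3/2} = o(1/n) is below the triangle threshold p ~ 1/n. Asymptotically E[X] ~ (c³/6)·n^{3(1−α)} = (3³/6)·n^{-1.5} → 0, so by Markov's inequality G has no triangles w.h.p.

E[X] ≈ 0.0171; in regime p = Θ(1/n^{3/2}) E[X] tends to 0 (below the triangle threshold p ~ 1/n).


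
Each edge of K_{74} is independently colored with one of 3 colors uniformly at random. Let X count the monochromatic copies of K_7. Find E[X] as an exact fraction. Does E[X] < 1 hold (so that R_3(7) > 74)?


E[X] = C(74, 7) · 3^{1 − 21} = 1799579064 · 3^{−20} = 1799579064/3486784401.
As a reduced fraction: E[X] = 599859688/1162261467 ≈ 0.516.
Is E[X] < 1? YES.
Since E[X] < 1, there exists a 3-coloring of K_{74} with no monochromatic K_7; hence R_3(7) > 74.

E[X] = 599859688/1162261467 ≈ 0.516; E[X] < 1, so R_3(7) > 74.


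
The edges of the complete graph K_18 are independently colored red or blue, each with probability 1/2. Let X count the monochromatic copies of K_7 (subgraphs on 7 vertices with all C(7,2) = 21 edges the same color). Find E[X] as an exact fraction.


Let X = Σ_S X_S over the C(18, 7) = 31824 subsets S of size 7, where X_S = 1 if the K_7 on S is monochromatic.
For a fixed S, the K_7 on S has C(7, 2) = 21 edges. P[all 21 edges red] = (1/2)^21, and likewise for blue, so P[monochromatic] = 2·(1/2)^21 = 2^{1 − 21} = 1/1048576.
By linearity: E[X] = C(18, 7) · 2^{1 − 21} = 31824 · 1/1048576 = 1989/65536.
Numerically: E[X] ≈ 0.030350.

E[X] = C(18,7)·2^(1−C(7,2)) = 1989/65536 ≈ 0.030350.


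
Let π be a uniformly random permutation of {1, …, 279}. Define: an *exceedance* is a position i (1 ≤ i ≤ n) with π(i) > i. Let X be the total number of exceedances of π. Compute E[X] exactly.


Write X = Σ_{i=1}^{279} X_i, where X_i = 1_{π(i) > i}.
For each fixed i, π(i) is uniform over {1, …, 279} (marginal of a uniform permutation), so P[π(i) > i] = (n − i)/n. Summing: Σ_{i=1}^{279} (n − i)/n = (0 + 1 + … + 278)/279 = 279(279 − 1)/(2·279) = (279 − 1)/2.
Hence E[X] = Σ_{i=1}^{279} (279 − i)/279 = 139 ≈ 139.00000.

E[X] = 139 = 139.00000.


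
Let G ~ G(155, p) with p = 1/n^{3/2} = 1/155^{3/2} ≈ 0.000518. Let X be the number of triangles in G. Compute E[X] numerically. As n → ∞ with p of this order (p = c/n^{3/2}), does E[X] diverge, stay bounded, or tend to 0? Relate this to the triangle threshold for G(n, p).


Number of potential triangles: C(155, 3) = 608685.
Each occurs with probability p³ ≈ (0.000518)³ ≈ 1.39158e-10.
By linearity: E[X] = C(155, 3)·p³ ≈ 608685 · 1.39158e-10 ≈ 0.000.
Since α = 3/2 > 1, p = c/n^{3/2} = o(1/n) is below the triangle threshold p ~ 1/n. Asymptotically E[X] ~ (c³/6)·n^{3(1−α)} = (1³/6)·n^{-1.5} → 0, so by Markov's inequality G has no triangles w.h.p.

E[X] ≈ 0.000; in regime p = Θ(1/n^{3/2}) E[X] tends to 0 (below the triangle threshold p ~ 1/n).


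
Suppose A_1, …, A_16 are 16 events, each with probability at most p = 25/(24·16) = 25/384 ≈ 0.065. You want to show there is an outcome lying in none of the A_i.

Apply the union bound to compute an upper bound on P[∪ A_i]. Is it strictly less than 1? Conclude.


Union bound: P[∪_{i=1}^{16} A_i] ≤ Σ_i P[A_i] ≤ 16·p = 16·(25/384) = 25/24.
Numerically: 25/24 ≈ 1.042.
Is 25/24 < 1? NO.
Since the bound 25/24 is ≥ 1, the union bound is uninformative here; it does NOT by itself certify existence.

16·p = 25/24 ≈ 1.042; existence NOT certified by the union bound.


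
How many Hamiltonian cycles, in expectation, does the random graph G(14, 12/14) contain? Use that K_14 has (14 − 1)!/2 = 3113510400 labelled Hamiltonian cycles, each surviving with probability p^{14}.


K_14 has (14 − 1)!/2 = 3113510400 labelled Hamiltonian cycles.
For each such Hamiltonian cycle H, let X_H = 1 if all 14 edges of H are present in G. Then P[X_H = 1] = p^{14} = (6/7)^{14} = 78364164096/678223072849.
By linearity: E[X] = Σ_H E[X_H] = 3113510400 · p^{14} = 3113510400 · 78364164096/678223072849 = 34855377128600371200/96889010407.
Numerically: E[X] ≈ 3.6e+08.

E[X] = 3113510400 · (6/7)^{14} = 34855377128600371200/96889010407 ≈ 3.6e+08.


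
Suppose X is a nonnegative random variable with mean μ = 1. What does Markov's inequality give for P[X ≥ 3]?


μ = E[X] = 1, a = 3.
Markov: P[X ≥ 3] ≤ μ/a = (1)/3 = 1/3.
Numerically: ≈ 0.333.
(Since a = 3 > μ = 1.000, the bound 1/3 is < 1 and informative.)

P[X ≥ 3] ≤ 1/3 ≈ 0.333.


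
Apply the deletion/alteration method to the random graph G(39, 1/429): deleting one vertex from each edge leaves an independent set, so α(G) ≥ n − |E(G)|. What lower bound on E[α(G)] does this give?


E[|E(G)|] = C(39, 2)·p = 741 · (1/429) = 19/11.
E[α(G)] ≥ n − E[|E(G)|] = 39 − 19/11 = 410/11.
Numerically: ≈ 37.273.
(This is only a lower bound; the true E[α(G)] may be larger.)

E[α(G)] ≥ 410/11 ≈ 37.273.


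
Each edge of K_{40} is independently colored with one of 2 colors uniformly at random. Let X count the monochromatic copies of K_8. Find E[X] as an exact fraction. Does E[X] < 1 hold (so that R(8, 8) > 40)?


E[X] = C(40, 8) · 2^{1 − 28} = 76904685 · 2^{−27} = 76904685/134217728.
As a reduced fraction: E[X] = 76904685/134217728 ≈ 0.572985.
Is E[X] < 1? YES.
Since E[X] < 1, there exists a 2-coloring of K_{40} with no monochromatic K_8; hence R(8, 8) > 40.

E[X] = 76904685/134217728 ≈ 0.572985; E[X] < 1, so R(8, 8) > 40.


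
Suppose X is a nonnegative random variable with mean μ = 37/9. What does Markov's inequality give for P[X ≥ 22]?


μ = E[X] = 37/9, a = 22.
Markov: P[X ≥ 22] ≤ μ/a = (37/9)/22 = 37/198.
Numerically: ≈ 0.18687.
(Since a = 22 > μ = 4.11111, the bound 37/198 is < 1 and informative.)

P[X ≥ 22] ≤ 37/198 ≈ 0.18687.


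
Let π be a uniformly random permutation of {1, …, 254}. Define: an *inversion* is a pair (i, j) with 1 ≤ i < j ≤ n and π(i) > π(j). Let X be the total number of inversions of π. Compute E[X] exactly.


Write X = Σ X_I over the C(254, 2) = 32131 pairs i < j, with X_I the indicator of one inversion.
There are 32131 indicators.
For each fixed pair i < j, the values π(i) and π(j) are two distinct elements of {1, …, 254} in uniformly random order; by symmetry P[π(i) > π(j)] = 1/2.
By linearity: E[X] = 32131 · (1/2) = C(254, 2) · (1/2) = 32131/2 = 32131/2 ≈ 16065.50000.

E[X] = 32131/2 = 16065.50000.


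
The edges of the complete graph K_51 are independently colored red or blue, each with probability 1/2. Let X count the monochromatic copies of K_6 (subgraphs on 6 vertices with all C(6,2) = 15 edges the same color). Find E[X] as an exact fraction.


Let X = Σ_S X_S over the C(51, 6) = 18009460 subsets S of size 6, where X_S = 1 if the K_6 on S is monochromatic.
For a fixed S, the K_6 on S has C(6, 2) = 15 edges. P[all 15 edges red] = (1/2)^15, and likewise for blue, so P[monochromatic] = 2·(1/2)^15 = 2^{1 − 15} = 1/16384.
By linearity: E[X] = C(51, 6) · 2^{1 − 15} = 18009460 · 1/16384 = 4502365/4096.
Numerically: E[X] ≈ 1099.2102.

E[X] = C(51,6)·2^(1−C(6,2)) = 4502365/4096 ≈ 1099.2102.


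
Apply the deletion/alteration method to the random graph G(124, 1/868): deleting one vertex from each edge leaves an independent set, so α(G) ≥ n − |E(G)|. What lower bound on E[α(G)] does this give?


E[|E(G)|] = C(124, 2)·p = 7626 · (1/868) = 123/14.
E[α(G)] ≥ n − E[|E(G)|] = 124 − 123/14 = 1613/14.
Numerically: ≈ 115.214286.
(This is only a lower bound; the true E[α(G)] may be larger.)

E[α(G)] ≥ 1613/14 ≈ 115.214286.


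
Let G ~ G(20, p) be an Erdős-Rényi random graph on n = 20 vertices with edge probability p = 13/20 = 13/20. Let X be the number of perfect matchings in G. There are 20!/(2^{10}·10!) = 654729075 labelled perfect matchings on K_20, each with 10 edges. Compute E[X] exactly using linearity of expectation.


K_20 has 20!/(2^{10}·10!) = 654729075 labelled perfect matchings.
For each such perfect matching H, let X_H = 1 if all 10 edges of H are present in G. Then P[X_H = 1] = p^{10} = (13/20)^{10} = 137858491849/10240000000000.
By linearity: E[X] = Σ_H E[X_H] = 654729075 · p^{10} = 654729075 · 137858491849/10240000000000 = 3610398513967632387/409600000000.
Numerically: E[X] ≈ 8.8144e+06.

E[X] = 654729075 · (13/20)^{10} = 3610398513967632387/409600000000 ≈ 8.8144e+06.


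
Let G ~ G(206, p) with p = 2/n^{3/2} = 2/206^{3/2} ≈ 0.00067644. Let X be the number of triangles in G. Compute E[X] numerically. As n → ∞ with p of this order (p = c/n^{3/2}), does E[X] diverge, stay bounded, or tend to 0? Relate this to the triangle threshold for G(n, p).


Number of potential triangles: C(206, 3) = 1435820.
Each occurs with probability p³ ≈ (0.00067644)³ ≈ 3.09519130e-10.
By linearity: E[X] = C(206, 3)·p³ ≈ 1435820 · 3.09519130e-10 ≈ 0.000444.
Since α = 3/2 > 1, p = c/n^{3/2} = o(1/n) is below the triangle threshold p ~ 1/n. Asymptotically E[X] ~ (c³/6)·n^{3(1−α)} = (2³/6)·n^{-1.5} → 0, so by Markov's inequality G has no triangles w.h.p.

E[X] ≈ 0.000444; in regime p = Θ(1/n^{3/2}) E[X] tends to 0 (below the triangle threshold p ~ 1/n).


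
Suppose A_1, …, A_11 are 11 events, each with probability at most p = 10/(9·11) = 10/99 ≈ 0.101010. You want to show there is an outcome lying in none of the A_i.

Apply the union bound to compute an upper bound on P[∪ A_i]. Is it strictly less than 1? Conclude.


Union bound: P[∪_{i=1}^{11} A_i] ≤ Σ_i P[A_i] ≤ 11·p = 11·(10/99) = 10/9.
Numerically: 10/9 ≈ 1.111111.
Is 10/9 < 1? NO.
Since the bound 10/9 is ≥ 1, the union bound is uninformative here; it does NOT by itself certify existence.

11·p = 10/9 ≈ 1.111111; existence NOT certified by the union bound.


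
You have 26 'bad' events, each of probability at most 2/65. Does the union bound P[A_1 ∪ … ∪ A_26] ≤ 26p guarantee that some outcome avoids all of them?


Union bound: P[∪_{i=1}^{26} A_i] ≤ Σ_i P[A_i] ≤ 26·p = 26·(2/65) = 4/5.
Numerically: 4/5 ≈ 0.80000.
Is 4/5 < 1? YES.
Since P[∪ A_i] ≤ 4/5 < 1, the complement has P[∩ A_i^c] ≥ 1 − 4/5 = 1/5 > 0, so some outcome avoids every A_i.

26·p = 4/5 ≈ 0.80000; existence CERTIFIED by the union bound.


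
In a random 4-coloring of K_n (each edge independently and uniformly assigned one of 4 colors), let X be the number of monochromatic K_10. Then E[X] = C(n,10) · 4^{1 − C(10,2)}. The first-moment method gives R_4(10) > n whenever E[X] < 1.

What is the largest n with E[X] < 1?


We need C(n, 10) · 4^{1 − 45} < 1, i.e. C(n, 10) < 4^{45 − 1} = 309485009821345068724781056.
Check values of n near the boundary:
  n = 2017: C(2017, 10) = 300324964434452596180990448; 300324964434452596180990448 < 309485009821345068724781056? YES
  n = 2018: C(2018, 10) = 301820606687612220663963508; 301820606687612220663963508 < 309485009821345068724781056? YES
  n = 2019: C(2019, 10) = 303322949179835278009229628; 303322949179835278009229628 < 309485009821345068724781056? YES
  n = 2020: C(2020, 10) = 304832018578739931133653656; 304832018578739931133653656 < 309485009821345068724781056? YES
  n = 2021: C(2021, 10) = 306347841644770462864800616; 306347841644770462864800616 < 309485009821345068724781056? YES
  n = 2022: C(2022, 10) = 307870445231474093395937796; 307870445231474093395937796 < 309485009821345068724781056? YES
  n = 2023: C(2023, 10) = 309399856285778485315440716; 309399856285778485315440716 < 309485009821345068724781056? YES
  n = 2024: C(2024, 10) = 310936101848269937576192656; 310936101848269937576192656 < 309485009821345068724781056? NO
  n = 2025: C(2025, 10) = 312479209053472269772600560; 312479209053472269772600560 < 309485009821345068724781056? NO
  n = 2026: C(2026, 10) = 314029205130126398094885285; 314029205130126398094885285 < 309485009821345068724781056? NO
The largest n with C(n, 10) < 309485009821345068724781056 is n = 2023 (where E[X] = 77349964071444621328860179/77371252455336267181195264 ≈ 0.999725). Hence R_4(10) > 2023, i.e. R_4(10) ≥ 2024.

Largest n = 2023; hence R_4(10) > 2023.


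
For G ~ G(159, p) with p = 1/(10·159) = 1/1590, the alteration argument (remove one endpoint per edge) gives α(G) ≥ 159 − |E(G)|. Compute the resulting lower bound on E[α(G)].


E[|E(G)|] = C(159, 2)·p = 12561 · (1/1590) = 79/10.
E[α(G)] ≥ n − E[|E(G)|] = 159 − 79/10 = 1511/10.
Numerically: ≈ 151.1000.
(This is only a lower bound; the true E[α(G)] may be larger.)

E[α(G)] ≥ 1511/10 ≈ 151.1000.


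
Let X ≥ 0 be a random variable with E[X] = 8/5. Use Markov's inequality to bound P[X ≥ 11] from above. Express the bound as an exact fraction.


μ = E[X] = 8/5, a = 11.
Markov: P[X ≥ 11] ≤ μ/a = (8/5)/11 = 8/55.
Numerically: ≈ 0.14545.
(Since a = 11 > μ = 1.60000, the bound 8/55 is < 1 and informative.)

P[X ≥ 11] ≤ 8/55 ≈ 0.14545.


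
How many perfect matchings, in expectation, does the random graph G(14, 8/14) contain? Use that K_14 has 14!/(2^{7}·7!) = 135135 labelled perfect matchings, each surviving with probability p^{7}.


K_14 has 14!/(2^{7}·7!) = 135135 labelled perfect matchings.
For each such perfect matching H, let X_H = 1 if all 7 edges of H are present in G. Then P[X_H = 1] = p^{7} = (4/7)^{7} = 16384/823543.
Summing the indicators: E[X] = Σ_H E[X_H] = 135135 · p^{7} = 135135 · 16384/823543 = 316293120/117649.
Numerically: E[X] ≈ 2.69e+03.

E[X] = 135135 · (4/7)^{7} = 316293120/117649 ≈ 2.69e+03.


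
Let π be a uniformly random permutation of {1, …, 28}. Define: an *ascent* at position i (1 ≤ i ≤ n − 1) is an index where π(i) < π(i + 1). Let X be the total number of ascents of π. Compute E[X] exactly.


Write X = Σ X_I over i = 1, …, 27, with X_I the indicator of one ascent.
There are 27 indicators.
For each fixed i, the pair (π(i), π(i+1)) is a uniformly random ordered pair of distinct values from {1, …, 28}; by symmetry P[π(i) < π(i+1)] = 1/2.
By linearity: E[X] = 27 · (1/2) = (28 − 1) · (1/2) = 27/2 ≈ 13.500.

E[X] = 27/2 = 13.500.


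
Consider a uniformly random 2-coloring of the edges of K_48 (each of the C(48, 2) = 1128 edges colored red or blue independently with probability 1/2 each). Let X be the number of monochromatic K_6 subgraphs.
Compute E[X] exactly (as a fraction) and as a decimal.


Let X = Σ_S X_S over the C(48, 6) = 12271512 subsets S of size 6, where X_S = 1 if the K_6 on S is monochromatic.
For a fixed S, the K_6 on S has C(6, 2) = 15 edges. P[all 15 edges red] = (1/2)^15, and likewise for blue, so P[monochromatic] = 2·(1/2)^15 = 2^{1 − 15} = 1/16384.
By linearity: E[X] = C(48, 6) · 2^{1 − 15} = 12271512 · 1/16384 = 1533939/2048.
Numerically: E[X] ≈ 748.9937.

E[X] = C(48,6)·2^(1−C(6,2)) = 1533939/2048 ≈ 748.9937.


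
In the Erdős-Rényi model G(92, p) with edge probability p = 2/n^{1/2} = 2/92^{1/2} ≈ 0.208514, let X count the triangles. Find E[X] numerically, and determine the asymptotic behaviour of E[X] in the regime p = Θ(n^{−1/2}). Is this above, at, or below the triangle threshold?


Number of potential triangles: C(92, 3) = 125580.
Each occurs with probability p³ ≈ (0.208514)³ ≈ 9.06584409e-03.
By linearity: E[X] = C(92, 3)·p³ ≈ 125580 · 9.06584409e-03 ≈ 1138.488701.
Since α = 1/2 < 1, p = c/n^{1/2} ≫ 1/n is above the triangle threshold p ~ 1/n. Asymptotically E[X] ~ (c³/6)·n^{3(1−α)} = (2³/6)·n^{1.5} → ∞; triangles are abundant w.h.p.

E[X] ≈ 1138.488701; in regime p = Θ(1/n^{1/2}) E[X] diverges (above the triangle threshold p ~ 1/n).


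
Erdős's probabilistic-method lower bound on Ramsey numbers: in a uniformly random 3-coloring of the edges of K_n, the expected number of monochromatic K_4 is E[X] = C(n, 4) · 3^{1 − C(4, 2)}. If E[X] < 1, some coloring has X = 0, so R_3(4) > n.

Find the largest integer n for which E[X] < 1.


We need C(n, 4) · 3^{1 − 6} < 1, i.e. C(n, 4) < 3^{6 − 1} = 243.
Check values of n near the boundary:
  n = 7: C(7, 4) = 35; 35 < 243? YES
  n = 8: C(8, 4) = 70; 70 < 243? YES
  n = 9: C(9, 4) = 126; 126 < 243? YES
  n = 10: C(10, 4) = 210; 210 < 243? YES
  n = 11: C(11, 4) = 330; 330 < 243? NO
The largest n with C(n, 4) < 243 is n = 10 (where E[X] = 70/81 ≈ 0.86420). Hence R_3(4) > 10, i.e. R_3(4) ≥ 11.

Largest n = 10; hence R_3(4) > 10.
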